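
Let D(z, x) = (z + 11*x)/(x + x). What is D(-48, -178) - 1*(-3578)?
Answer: 637887/178 ≈ 3583.6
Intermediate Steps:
D(z, x) = (z + 11*x)/(2*x) (D(z, x) = (z + 11*x)/((2*x)) = (z + 11*x)*(1/(2*x)) = (z + 11*x)/(2*x))
D(-48, -178) - 1*(-3578) = (½)*(-48 + 11*(-178))/(-178) - 1*(-3578) = (½)*(-1/178)*(-48 - 1958) + 3578 = (½)*(-1/178)*(-2006) + 3578 = 1003/178 + 3578 = 637887/178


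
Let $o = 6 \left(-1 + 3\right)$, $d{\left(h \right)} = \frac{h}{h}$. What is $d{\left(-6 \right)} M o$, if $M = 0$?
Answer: $0$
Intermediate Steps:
$d{\left(h \right)} = 1$
$o = 12$ ($o = 6 \cdot 2 = 12$)
$d{\left(-6 \right)} M o = 1 \cdot 0 \cdot 12 = 0 \cdot 12 = 0$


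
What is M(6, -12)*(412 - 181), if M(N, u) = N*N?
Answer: 8316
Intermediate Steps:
M(N, u) = N²
M(6, -12)*(412 - 181) = 6²*(412 - 181) = 36*231 = 8316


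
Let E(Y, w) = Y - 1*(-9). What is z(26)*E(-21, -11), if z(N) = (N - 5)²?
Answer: -5292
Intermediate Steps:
E(Y, w) = 9 + Y (E(Y, w) = Y + 9 = 9 + Y)
z(N) = (-5 + N)²
z(26)*E(-21, -11) = (-5 + 26)²*(9 - 21) = 21²*(-12) = 441*(-12) = -5292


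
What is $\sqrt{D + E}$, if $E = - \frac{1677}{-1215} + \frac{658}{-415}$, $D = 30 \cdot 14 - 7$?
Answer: $\frac{\sqrt{5758579010}}{3735} \approx 20.317$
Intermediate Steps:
$D = 413$ ($D = 420 - 7 = 413$)
$E = - \frac{6901}{33615}$ ($E = \left(-1677\right) \left(- \frac{1}{1215}\right) + 658 \left(- \frac{1}{415}\right) = \frac{559}{405} - \frac{658}{415} = - \frac{6901}{33615} \approx -0.2053$)
$\sqrt{D + E} = \sqrt{413 - \frac{6901}{33615}} = \sqrt{\frac{13876094}{33615}} = \frac{\sqrt{5758579010}}{3735}$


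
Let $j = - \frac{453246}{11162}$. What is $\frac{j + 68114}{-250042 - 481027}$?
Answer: $- \frac{379917611}{4080096089} \approx -0.093115$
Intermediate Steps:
$j = - \frac{226623}{5581}$ ($j = \left(-453246\right) \frac{1}{11162} = - \frac{226623}{5581} \approx -40.606$)
$\frac{j + 68114}{-250042 - 481027} = \frac{- \frac{226623}{5581} + 68114}{-250042 - 481027} = \frac{379917611}{5581 \left(-731069\right)} = \frac{379917611}{5581} \left(- \frac{1}{731069}\right) = - \frac{379917611}{4080096089}$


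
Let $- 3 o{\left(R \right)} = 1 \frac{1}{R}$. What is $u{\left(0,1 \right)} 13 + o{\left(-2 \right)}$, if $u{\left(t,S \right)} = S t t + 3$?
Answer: $\frac{235}{6} \approx 39.167$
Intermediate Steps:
$o{\left(R \right)} = - \frac{1}{3 R}$ ($o{\left(R \right)} = - \frac{1 \frac{1}{R}}{3} = - \frac{1}{3 R}$)
$u{\left(t,S \right)} = 3 + S t^{2}$ ($u{\left(t,S \right)} = S t^{2} + 3 = 3 + S t^{2}$)
$u{\left(0,1 \right)} 13 + o{\left(-2 \right)} = \left(3 + 1 \cdot 0^{2}\right) 13 - \frac{1}{3 \left(-2\right)} = \left(3 + 1 \cdot 0\right) 13 - - \frac{1}{6} = \left(3 + 0\right) 13 + \frac{1}{6} = 3 \cdot 13 + \frac{1}{6} = 39 + \frac{1}{6} = \frac{235}{6}$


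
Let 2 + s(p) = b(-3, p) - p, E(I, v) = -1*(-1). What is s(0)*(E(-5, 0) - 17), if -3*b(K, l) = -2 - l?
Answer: 64/3 ≈ 21.333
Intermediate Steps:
E(I, v) = 1
b(K, l) = ⅔ + l/3 (b(K, l) = -(-2 - l)/3 = ⅔ + l/3)
s(p) = -4/3 - 2*p/3 (s(p) = -2 + ((⅔ + p/3) - p) = -2 + (⅔ - 2*p/3) = -4/3 - 2*p/3)
s(0)*(E(-5, 0) - 17) = (-4/3 - ⅔*0)*(1 - 17) = (-4/3 + 0)*(-16) = -4/3*(-16) = 64/3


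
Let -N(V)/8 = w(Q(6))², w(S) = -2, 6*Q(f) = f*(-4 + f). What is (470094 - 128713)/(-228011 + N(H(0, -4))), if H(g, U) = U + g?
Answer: -341381/228043 ≈ -1.4970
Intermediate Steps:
Q(f) = f*(-4 + f)/6 (Q(f) = (f*(-4 + f))/6 = f*(-4 + f)/6)
N(V) = -32 (N(V) = -8*(-2)² = -8*4 = -32)
(470094 - 128713)/(-228011 + N(H(0, -4))) = (470094 - 128713)/(-228011 - 32) = 341381/(-228043) = 341381*(-1/228043) = -341381/228043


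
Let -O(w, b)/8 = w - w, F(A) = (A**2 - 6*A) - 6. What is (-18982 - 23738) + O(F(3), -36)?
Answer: -42720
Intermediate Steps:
F(A) = -6 + A**2 - 6*A
O(w, b) = 0 (O(w, b) = -8*(w - w) = -8*0 = 0)
(-18982 - 23738) + O(F(3), -36) = (-18982 - 23738) + 0 = -42720 + 0 = -42720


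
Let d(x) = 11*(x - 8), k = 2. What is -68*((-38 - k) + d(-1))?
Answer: 9452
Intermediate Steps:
d(x) = -88 + 11*x (d(x) = 11*(-8 + x) = -88 + 11*x)
-68*((-38 - k) + d(-1)) = -68*((-38 - 1*2) + (-88 + 11*(-1))) = -68*((-38 - 2) + (-88 - 11)) = -68*(-40 - 99) = -68*(-139) = 9452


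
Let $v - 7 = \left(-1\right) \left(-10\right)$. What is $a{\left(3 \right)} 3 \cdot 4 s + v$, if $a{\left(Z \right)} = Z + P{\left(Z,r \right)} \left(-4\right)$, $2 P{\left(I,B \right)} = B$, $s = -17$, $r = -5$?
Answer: $-2635$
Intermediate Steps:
$P{\left(I,B \right)} = \frac{B}{2}$
$a{\left(Z \right)} = 10 + Z$ ($a{\left(Z \right)} = Z + \frac{1}{2} \left(-5\right) \left(-4\right) = Z - -10 = Z + 10 = 10 + Z$)
$v = 17$ ($v = 7 - -10 = 7 + 10 = 17$)
$a{\left(3 \right)} 3 \cdot 4 s + v = \left(10 + 3\right) 3 \cdot 4 \left(-17\right) + 17 = 13 \cdot 3 \cdot 4 \left(-17\right) + 17 = 39 \cdot 4 \left(-17\right) + 17 = 156 \left(-17\right) + 17 = -2652 + 17 = -2635$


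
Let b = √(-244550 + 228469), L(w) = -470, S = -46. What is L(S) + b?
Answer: -470 + I*√16081 ≈ -470.0 + 126.81*I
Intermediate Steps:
b = I*√16081 (b = √(-16081) = I*√16081 ≈ 126.81*I)
L(S) + b = -470 + I*√16081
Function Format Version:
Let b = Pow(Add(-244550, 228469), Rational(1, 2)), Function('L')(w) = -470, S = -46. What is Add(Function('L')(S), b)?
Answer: Add(-470, Mul(I, Pow(16081, Rational(1, 2)))) ≈ Add(-470.00, Mul(126.81, I))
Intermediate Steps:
b = Mul(I, Pow(16081, Rational(1, 2))) (b = Pow(-16081, Rational(1, 2)) = Mul(I, Pow(16081, Rational(1, 2))) ≈ Mul(126.81, I))
Add(Function('L')(S), b) = Add(-470, Mul(I, Pow(16081, Rational(1, 2))))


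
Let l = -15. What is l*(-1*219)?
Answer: 3285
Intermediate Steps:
l*(-1*219) = -(-15)*219 = -15*(-219) = 3285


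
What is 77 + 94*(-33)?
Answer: -3025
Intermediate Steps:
77 + 94*(-33) = 77 - 3102 = -3025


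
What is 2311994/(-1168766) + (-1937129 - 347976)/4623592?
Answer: -6680234996439/2701948563736 ≈ -2.4724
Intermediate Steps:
2311994/(-1168766) + (-1937129 - 347976)/4623592 = 2311994*(-1/1168766) - 2285105*1/4623592 = -1155997/584383 - 2285105/4623592 = -6680234996439/2701948563736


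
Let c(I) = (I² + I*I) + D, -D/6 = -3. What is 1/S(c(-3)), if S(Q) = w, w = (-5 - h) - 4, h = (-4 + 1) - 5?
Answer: -1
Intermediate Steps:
h = -8 (h = -3 - 5 = -8)
D = 18 (D = -6*(-3) = 18)
w = -1 (w = (-5 - 1*(-8)) - 4 = (-5 + 8) - 4 = 3 - 4 = -1)
c(I) = 18 + 2*I² (c(I) = (I² + I*I) + 18 = (I² + I²) + 18 = 2*I² + 18 = 18 + 2*I²)
S(Q) = -1
1/S(c(-3)) = 1/(-1) = -1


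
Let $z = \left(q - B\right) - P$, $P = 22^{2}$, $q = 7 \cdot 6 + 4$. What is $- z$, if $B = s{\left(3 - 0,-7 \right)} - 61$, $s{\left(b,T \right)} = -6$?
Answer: $371$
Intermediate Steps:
$q = 46$ ($q = 42 + 4 = 46$)
$P = 484$
$B = -67$ ($B = -6 - 61 = -67$)
$z = -371$ ($z = \left(46 - -67\right) - 484 = \left(46 + 67\right) - 484 = 113 - 484 = -371$)
$- z = \left(-1\right) \left(-371\right) = 371$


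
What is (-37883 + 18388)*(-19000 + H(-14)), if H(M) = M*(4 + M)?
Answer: 367675700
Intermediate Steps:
(-37883 + 18388)*(-19000 + H(-14)) = (-37883 + 18388)*(-19000 - 14*(4 - 14)) = -19495*(-19000 - 14*(-10)) = -19495*(-19000 + 140) = -19495*(-18860) = 367675700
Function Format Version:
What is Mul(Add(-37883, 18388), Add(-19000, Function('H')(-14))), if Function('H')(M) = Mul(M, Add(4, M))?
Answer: 367675700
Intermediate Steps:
Mul(Add(-37883, 18388), Add(-19000, Function('H')(-14))) = Mul(Add(-37883, 18388), Add(-19000, Mul(-14, Add(4, -14)))) = Mul(-19495, Add(-19000, Mul(-14, -10))) = Mul(-19495, Add(-19000, 140)) = Mul(-19495, -18860) = 367675700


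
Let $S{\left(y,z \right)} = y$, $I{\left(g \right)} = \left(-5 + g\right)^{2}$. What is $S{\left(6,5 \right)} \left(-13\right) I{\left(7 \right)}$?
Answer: $-312$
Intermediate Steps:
$S{\left(6,5 \right)} \left(-13\right) I{\left(7 \right)} = 6 \left(-13\right) \left(-5 + 7\right)^{2} = - 78 \cdot 2^{2} = \left(-78\right) 4 = -312$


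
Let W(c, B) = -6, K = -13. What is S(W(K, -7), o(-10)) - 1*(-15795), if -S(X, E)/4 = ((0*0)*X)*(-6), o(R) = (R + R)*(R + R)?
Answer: 15795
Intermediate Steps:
o(R) = 4*R**2 (o(R) = (2*R)*(2*R) = 4*R**2)
S(X, E) = 0 (S(X, E) = -4*(0*0)*X*(-6) = -4*0*X*(-6) = -0*(-6) = -4*0 = 0)
S(W(K, -7), o(-10)) - 1*(-15795) = 0 - 1*(-15795) = 0 + 15795 = 15795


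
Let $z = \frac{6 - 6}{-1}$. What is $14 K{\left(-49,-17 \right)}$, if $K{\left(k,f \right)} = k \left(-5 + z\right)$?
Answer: $3430$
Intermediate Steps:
$z = 0$ ($z = \left(6 - 6\right) \left(-1\right) = 0 \left(-1\right) = 0$)
$K{\left(k,f \right)} = - 5 k$ ($K{\left(k,f \right)} = k \left(-5 + 0\right) = k \left(-5\right) = - 5 k$)
$14 K{\left(-49,-17 \right)} = 14 \left(\left(-5\right) \left(-49\right)\right) = 14 \cdot 245 = 3430$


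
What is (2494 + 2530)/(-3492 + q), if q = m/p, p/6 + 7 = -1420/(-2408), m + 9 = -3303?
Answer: -4846904/3285831 ≈ -1.4751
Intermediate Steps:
m = -3312 (m = -9 - 3303 = -3312)
p = -11577/301 (p = -42 + 6*(-1420/(-2408)) = -42 + 6*(-1420*(-1/2408)) = -42 + 6*(355/602) = -42 + 1065/301 = -11577/301 ≈ -38.462)
q = 332304/3859 (q = -3312/(-11577/301) = -3312*(-301/11577) = 332304/3859 ≈ 86.111)
(2494 + 2530)/(-3492 + q) = (2494 + 2530)/(-3492 + 332304/3859) = 5024/(-13143324/3859) = 5024*(-3859/13143324) = -4846904/3285831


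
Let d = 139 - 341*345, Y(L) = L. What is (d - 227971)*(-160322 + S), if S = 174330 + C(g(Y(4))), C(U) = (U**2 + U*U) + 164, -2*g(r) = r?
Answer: -4898863860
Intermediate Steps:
d = -117506 (d = 139 - 117645 = -117506)
g(r) = -r/2
C(U) = 164 + 2*U**2 (C(U) = (U**2 + U**2) + 164 = 2*U**2 + 164 = 164 + 2*U**2)
S = 174502 (S = 174330 + (164 + 2*(-1/2*4)**2) = 174330 + (164 + 2*(-2)**2) = 174330 + (164 + 2*4) = 174330 + (164 + 8) = 174330 + 172 = 174502)
(d - 227971)*(-160322 + S) = (-117506 - 227971)*(-160322 + 174502) = -345477*14180 = -4898863860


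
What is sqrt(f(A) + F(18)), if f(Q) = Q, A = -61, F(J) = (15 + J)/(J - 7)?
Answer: I*sqrt(58) ≈ 7.6158*I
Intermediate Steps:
F(J) = (15 + J)/(-7 + J)
sqrt(f(A) + F(18)) = sqrt(-61 + (15 + 18)/(-7 + 18)) = sqrt(-61 + 33/11) = sqrt(-61 + (1/11)*33) = sqrt(-61 + 3) = sqrt(-58) = I*sqrt(58)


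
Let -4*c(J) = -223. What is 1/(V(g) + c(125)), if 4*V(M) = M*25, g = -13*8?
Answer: -4/2377 ≈ -0.0016828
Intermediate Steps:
c(J) = 223/4 (c(J) = -1/4*(-223) = 223/4)
g = -104
V(M) = 25*M/4 (V(M) = (M*25)/4 = (25*M)/4 = 25*M/4)
1/(V(g) + c(125)) = 1/((25/4)*(-104) + 223/4) = 1/(-650 + 223/4) = 1/(-2377/4) = -4/2377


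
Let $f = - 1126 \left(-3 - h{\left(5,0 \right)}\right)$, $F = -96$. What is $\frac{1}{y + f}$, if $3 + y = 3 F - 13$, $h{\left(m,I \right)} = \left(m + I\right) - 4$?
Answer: $\frac{1}{4200} \approx 0.0002381$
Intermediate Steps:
$h{\left(m,I \right)} = -4 + I + m$ ($h{\left(m,I \right)} = \left(I + m\right) - 4 = -4 + I + m$)
$f = 4504$ ($f = - 1126 \left(-3 - \left(-4 + 0 + 5\right)\right) = - 1126 \left(-3 - 1\right) = \left(-1126\right) \left(-4\right) = 4504$)
$y = -304$ ($y = -3 + \left(3 \left(-96\right) - 13\right) = -3 - 301 = -304$)
$\frac{1}{y + f} = \frac{1}{-304 + 4504} = \frac{1}{4200}$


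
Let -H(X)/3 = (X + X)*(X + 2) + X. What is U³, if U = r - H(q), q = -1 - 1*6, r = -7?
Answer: 6028568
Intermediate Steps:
q = -7 (q = -1 - 6 = -7)
H(X) = -3*X - 6*X*(2 + X) (H(X) = -3*((X + X)*(X + 2) + X) = -3*((2*X)*(2 + X) + X) = -3*(2*X*(2 + X) + X) = -3*(X + 2*X*(2 + X)) = -3*X - 6*X*(2 + X))
U = 182 (U = -7 - (-3)*(-7)*(5 + 2*(-7)) = -7 - (-3)*(-7)*(5 - 14) = -7 - (-3)*(-7)*(-9) = -7 - 1*(-189) = -7 + 189 = 182)
U³ = 182³ = 6028568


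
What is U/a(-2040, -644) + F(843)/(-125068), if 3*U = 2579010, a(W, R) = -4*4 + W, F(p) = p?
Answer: -3359966899/8035619 ≈ -418.13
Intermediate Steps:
a(W, R) = -16 + W
U = 859670 (U = (1/3)*2579010 = 859670)
U/a(-2040, -644) + F(843)/(-125068) = 859670/(-16 - 2040) + 843/(-125068) = 859670/(-2056) + 843*(-1/125068) = 859670*(-1/2056) - 843/125068 = -429835/1028 - 843/125068 = -3359966899/8035619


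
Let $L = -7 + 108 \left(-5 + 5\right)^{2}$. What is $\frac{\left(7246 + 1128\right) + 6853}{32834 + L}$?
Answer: $\frac{15227}{32827} \approx 0.46386$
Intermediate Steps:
$L = -7$ ($L = -7 + 108 \cdot 0^{2} = -7 + 108 \cdot 0 = -7 + 0 = -7$)
$\frac{\left(7246 + 1128\right) + 6853}{32834 + L} = \frac{\left(7246 + 1128\right) + 6853}{32834 - 7} = \frac{8374 + 6853}{32827} = 15227 \cdot \frac{1}{32827} = \frac{15227}{32827}$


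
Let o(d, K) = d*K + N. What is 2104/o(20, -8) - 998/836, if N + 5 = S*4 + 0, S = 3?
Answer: -955819/63954 ≈ -14.945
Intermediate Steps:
N = 7 (N = -5 + (3*4 + 0) = -5 + (12 + 0) = -5 + 12 = 7)
o(d, K) = 7 + K*d (o(d, K) = d*K + 7 = K*d + 7 = 7 + K*d)
2104/o(20, -8) - 998/836 = 2104/(7 - 8*20) - 998/836 = 2104/(7 - 160) - 998*1/836 = 2104/(-153) - 499/418 = 2104*(-1/153) - 499/418 = -2104/153 - 499/418 = -955819/63954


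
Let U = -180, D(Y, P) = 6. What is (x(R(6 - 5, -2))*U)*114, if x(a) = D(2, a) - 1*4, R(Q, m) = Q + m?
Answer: -41040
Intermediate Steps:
x(a) = 2 (x(a) = 6 - 1*4 = 6 - 4 = 2)
(x(R(6 - 5, -2))*U)*114 = (2*(-180))*114 = -360*114 = -41040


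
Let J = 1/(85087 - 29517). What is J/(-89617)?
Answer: -1/4980016690 ≈ -2.0080e-10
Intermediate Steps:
J = 1/55570 ≈ 1.7995e-5
J/(-89617) = (1/55570)/(-89617) = (1/55570)*(-1/89617) = -1/4980016690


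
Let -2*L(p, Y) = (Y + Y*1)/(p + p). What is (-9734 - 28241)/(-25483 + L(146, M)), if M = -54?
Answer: 5544350/3720491 ≈ 1.4902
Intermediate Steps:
L(p, Y) = -Y/(2*p) (L(p, Y) = -(Y + Y*1)/(2*(p + p)) = -(Y + Y)/(2*(2*p)) = -2*Y*1/(2*p)/2 = -Y/(2*p))
(-9734 - 28241)/(-25483 + L(146, M)) = (-9734 - 28241)/(-25483 - ½*(-54)/146) = -37975/(-25483 - ½*(-54)*1/146) = -37975/(-25483 + 27/146) = -37975/(-3720491/146) = -37975*(-146/3720491) = 5544350/3720491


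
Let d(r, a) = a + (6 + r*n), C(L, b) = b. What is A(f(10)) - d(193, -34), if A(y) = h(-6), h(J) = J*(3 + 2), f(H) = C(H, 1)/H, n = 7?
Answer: -1353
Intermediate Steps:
f(H) = 1/H
h(J) = 5*J (h(J) = J*5 = 5*J)
d(r, a) = 6 + a + 7*r (d(r, a) = a + (6 + r*7) = a + (6 + 7*r) = 6 + a + 7*r)
A(y) = -30 (A(y) = 5*(-6) = -30)
A(f(10)) - d(193, -34) = -30 - (6 - 34 + 7*193) = -30 - (6 - 34 + 1351) = -30 - 1*1323 = -30 - 1323 = -1353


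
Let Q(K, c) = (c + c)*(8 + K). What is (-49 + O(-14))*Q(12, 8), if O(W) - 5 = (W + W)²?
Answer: 236800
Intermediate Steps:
O(W) = 5 + 4*W² (O(W) = 5 + (W + W)² = 5 + (2*W)² = 5 + 4*W²)
Q(K, c) = 2*c*(8 + K) (Q(K, c) = (2*c)*(8 + K) = 2*c*(8 + K))
(-49 + O(-14))*Q(12, 8) = (-49 + (5 + 4*(-14)²))*(2*8*(8 + 12)) = (-49 + (5 + 4*196))*(2*8*20) = (-49 + (5 + 784))*320 = (-49 + 789)*320 = 740*320 = 236800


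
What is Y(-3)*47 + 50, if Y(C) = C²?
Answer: 473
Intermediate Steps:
Y(-3)*47 + 50 = (-3)²*47 + 50 = 9*47 + 50 = 423 + 50 = 473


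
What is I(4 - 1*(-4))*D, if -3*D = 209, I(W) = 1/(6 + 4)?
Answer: -209/30 ≈ -6.9667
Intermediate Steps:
I(W) = ⅒ (I(W) = 1/10 = ⅒)
D = -209/3 (D = -⅓*209 = -209/3 ≈ -69.667)
I(4 - 1*(-4))*D = (⅒)*(-209/3) = -209/30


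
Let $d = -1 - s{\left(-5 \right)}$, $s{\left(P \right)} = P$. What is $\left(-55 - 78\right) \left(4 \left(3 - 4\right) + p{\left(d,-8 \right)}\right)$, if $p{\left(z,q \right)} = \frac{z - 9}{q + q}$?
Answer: $\frac{7847}{16} \approx 490.44$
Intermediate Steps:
$d = 4$ ($d = -1 - -5 = -1 + 5 = 4$)
$p{\left(z,q \right)} = \frac{-9 + z}{2 q}$
$\left(-55 - 78\right) \left(4 \left(3 - 4\right) + p{\left(d,-8 \right)}\right) = \left(-55 - 78\right) \left(4 \left(3 - 4\right) + \frac{-9 + 4}{2 \left(-8\right)}\right) = \left(-55 - 78\right) \left(4 \left(-1\right) + \frac{1}{2} \left(- \frac{1}{8}\right) \left(-5\right)\right) = - 133 \left(-4 + \frac{5}{16}\right) = \left(-133\right) \left(- \frac{59}{16}\right) = \frac{7847}{16}$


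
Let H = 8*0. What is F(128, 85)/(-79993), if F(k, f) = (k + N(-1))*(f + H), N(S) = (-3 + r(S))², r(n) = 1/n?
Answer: -12240/79993 ≈ -0.15301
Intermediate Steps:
N(S) = (-3 + 1/S)²
H = 0
F(k, f) = f*(16 + k) (F(k, f) = (k + (-1 + 3*(-1))²/(-1)²)*(f + 0) = (k + 1*(-1 - 3)²)*f = (k + 1*(-4)²)*f = (k + 1*16)*f = (k + 16)*f = (16 + k)*f = f*(16 + k))
F(128, 85)/(-79993) = (85*(16 + 128))/(-79993) = (85*144)*(-1/79993) = 12240*(-1/79993) = -12240/79993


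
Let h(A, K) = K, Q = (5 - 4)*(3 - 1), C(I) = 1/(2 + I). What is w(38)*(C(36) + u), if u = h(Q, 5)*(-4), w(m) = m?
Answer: -759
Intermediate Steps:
Q = 2 (Q = 1*2 = 2)
u = -20 (u = 5*(-4) = -20)
w(38)*(C(36) + u) = 38*(1/(2 + 36) - 20) = 38*(1/38 - 20) = 38*(-759/38) = -759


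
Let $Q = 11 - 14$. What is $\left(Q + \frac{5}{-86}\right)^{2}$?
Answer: $\frac{69169}{7396} \approx 9.3522$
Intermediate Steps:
$Q = -3$
$\left(Q + \frac{5}{-86}\right)^{2} = \left(-3 + \frac{5}{-86}\right)^{2} = \left(-3 + 5 \left(- \frac{1}{86}\right)\right)^{2} = \left(-3 - \frac{5}{86}\right)^{2} = \left(- \frac{263}{86}\right)^{2} = \frac{69169}{7396}$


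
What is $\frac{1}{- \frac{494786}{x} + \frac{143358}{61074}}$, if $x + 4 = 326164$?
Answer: $\frac{61481160}{51046559} \approx 1.2044$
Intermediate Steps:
$x = 326160$ ($x = -4 + 326164 = 326160$)
$\frac{1}{- \frac{494786}{x} + \frac{143358}{61074}} = \frac{1}{- \frac{494786}{326160} + \frac{143358}{61074}} = \frac{1}{\left(-494786\right) \frac{1}{326160} + 143358 \cdot \frac{1}{61074}} = \frac{1}{- \frac{247393}{163080} + \frac{23893}{10179}} = \frac{1}{\frac{51046559}{61481160}} = \frac{61481160}{51046559}$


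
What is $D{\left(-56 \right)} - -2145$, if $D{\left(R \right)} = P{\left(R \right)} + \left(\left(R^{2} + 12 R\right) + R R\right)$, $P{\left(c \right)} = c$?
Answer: $7689$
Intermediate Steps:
$D{\left(R \right)} = 2 R^{2} + 13 R$ ($D{\left(R \right)} = R + \left(\left(R^{2} + 12 R\right) + R R\right) = R + \left(\left(R^{2} + 12 R\right) + R^{2}\right) = R + \left(2 R^{2} + 12 R\right) = 2 R^{2} + 13 R$)
$D{\left(-56 \right)} - -2145 = - 56 \left(13 + 2 \left(-56\right)\right) - -2145 = - 56 \left(13 - 112\right) + 2145 = \left(-56\right) \left(-99\right) + 2145 = 5544 + 2145 = 7689$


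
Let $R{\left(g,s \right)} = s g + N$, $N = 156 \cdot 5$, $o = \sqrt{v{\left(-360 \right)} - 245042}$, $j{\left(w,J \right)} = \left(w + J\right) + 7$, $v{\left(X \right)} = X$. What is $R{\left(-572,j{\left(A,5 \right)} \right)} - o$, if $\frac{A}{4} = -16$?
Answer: $30524 - i \sqrt{245402} \approx 30524.0 - 495.38 i$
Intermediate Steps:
$A = -64$ ($A = 4 \left(-16\right) = -64$)
$j{\left(w,J \right)} = 7 + J + w$ ($j{\left(w,J \right)} = \left(J + w\right) + 7 = 7 + J + w$)
$o = i \sqrt{245402}$ ($o = \sqrt{-360 - 245042} = \sqrt{-245402} = i \sqrt{245402} \approx 495.38 i$)
$N = 780$
$R{\left(g,s \right)} = 780 + g s$ ($R{\left(g,s \right)} = s g + 780 = g s + 780 = 780 + g s$)
$R{\left(-572,j{\left(A,5 \right)} \right)} - o = \left(780 - 572 \left(7 + 5 - 64\right)\right) - i \sqrt{245402} = \left(780 - -29744\right) - i \sqrt{245402} = \left(780 + 29744\right) - i \sqrt{245402} = 30524 - i \sqrt{245402}$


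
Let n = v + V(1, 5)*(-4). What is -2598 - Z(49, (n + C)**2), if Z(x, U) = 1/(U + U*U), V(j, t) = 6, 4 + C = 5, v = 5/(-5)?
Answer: -863450497/332352 ≈ -2598.0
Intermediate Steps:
v = -1 (v = 5*(-1/5) = -1)
C = 1 (C = -4 + 5 = 1)
n = -25 (n = -1 + 6*(-4) = -1 - 24 = -25)
Z(x, U) = 1/(U + U**2)
-2598 - Z(49, (n + C)**2) = -2598 - 1/(((-25 + 1)**2)*(1 + (-25 + 1)**2)) = -2598 - 1/(((-24)**2)*(1 + (-24)**2)) = -2598 - 1/(576*(1 + 576)) = -2598 - 1/(576*577) = -2598 - 1*1/332352 = -2598 - 1/332352 = -863450497/332352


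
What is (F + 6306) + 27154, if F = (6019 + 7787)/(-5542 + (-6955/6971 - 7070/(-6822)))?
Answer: 2204468514981917/65888602961 ≈ 33458.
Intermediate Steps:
F = -164140093143/65888602961 (F = 13806/(-5542 + (-6955*1/6971 - 7070*(-1/6822))) = 13806/(-5542 + (-6955/6971 + 3535/3411)) = 13806/(-5542 + 918980/23778081) = 13806/(-131777205922/23778081) = 13806*(-23778081/131777205922) = -164140093143/65888602961 ≈ -2.4912)
(F + 6306) + 27154 = (-164140093143/65888602961 + 6306) + 27154 = 415329390178923/65888602961 + 27154 = 2204468514981917/65888602961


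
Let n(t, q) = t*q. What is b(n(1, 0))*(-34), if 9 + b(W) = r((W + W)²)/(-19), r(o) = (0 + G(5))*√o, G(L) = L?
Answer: 306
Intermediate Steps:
r(o) = 5*√o (r(o) = (0 + 5)*√o = 5*√o)
n(t, q) = q*t
b(W) = -9 - 10*√(W²)/19 (b(W) = -9 + (5*√((W + W)²))/(-19) = -9 + (5*√((2*W)²))*(-1/19) = -9 + (5*√(4*W²))*(-1/19) = -9 + (5*(2*√(W²)))*(-1/19) = -9 + (10*√(W²))*(-1/19) = -9 - 10*√(W²)/19)
b(n(1, 0))*(-34) = (-9 - 10*√((0*1)²)/19)*(-34) = (-9 - 10*√(0²)/19)*(-34) = (-9 - 10*√0/19)*(-34) = (-9 - 10/19*0)*(-34) = (-9 + 0)*(-34) = -9*(-34) = 306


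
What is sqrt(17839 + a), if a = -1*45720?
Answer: 7*I*sqrt(569) ≈ 166.98*I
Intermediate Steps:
a = -45720
sqrt(17839 + a) = sqrt(17839 - 45720) = sqrt(-27881) = 7*I*sqrt(569)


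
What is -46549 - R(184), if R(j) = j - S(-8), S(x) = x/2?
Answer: -46737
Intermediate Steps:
S(x) = x/2 (S(x) = x*(1/2) = x/2)
R(j) = 4 + j (R(j) = j - (-8)/2 = j - 1*(-4) = j + 4 = 4 + j)
-46549 - R(184) = -46549 - (4 + 184) = -46549 - 1*188 = -46549 - 188 = -46737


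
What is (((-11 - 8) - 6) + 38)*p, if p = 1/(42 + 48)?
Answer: 13/90 ≈ 0.14444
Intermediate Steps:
p = 1/90 ≈ 0.011111
(((-11 - 8) - 6) + 38)*p = (((-11 - 8) - 6) + 38)*(1/90) = ((-19 - 6) + 38)*(1/90) = (-25 + 38)*(1/90) = 13*(1/90) = 13/90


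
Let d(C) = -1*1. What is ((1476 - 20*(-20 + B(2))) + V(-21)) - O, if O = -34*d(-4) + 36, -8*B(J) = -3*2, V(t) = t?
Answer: 1770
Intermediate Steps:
B(J) = ¾ (B(J) = -(-3)*2/8 = -⅛*(-6) = ¾)
d(C) = -1
O = 70 (O = -34*(-1) + 36 = 34 + 36 = 70)
((1476 - 20*(-20 + B(2))) + V(-21)) - O = ((1476 - 20*(-20 + ¾)) - 21) - 1*70 = ((1476 - 20*(-77/4)) - 21) - 70 = ((1476 + 385) - 21) - 70 = (1861 - 21) - 70 = 1840 - 70 = 1770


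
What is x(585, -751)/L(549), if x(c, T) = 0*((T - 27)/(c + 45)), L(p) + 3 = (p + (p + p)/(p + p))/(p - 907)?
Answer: 0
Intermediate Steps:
L(p) = -3 + (1 + p)/(-907 + p) (L(p) = -3 + (p + (p + p)/(p + p))/(p - 907) = -3 + (p + (2*p)/((2*p)))/(-907 + p) = -3 + (p + (2*p)*(1/(2*p)))/(-907 + p) = -3 + (p + 1)/(-907 + p) = -3 + (1 + p)/(-907 + p))
x(c, T) = 0 (x(c, T) = 0*((-27 + T)/(45 + c)) = 0)
x(585, -751)/L(549) = 0/((2*(1361 - 1*549)/(-907 + 549))) = 0/((2*(1361 - 549)/(-358))) = 0/((2*(-1/358)*812)) = 0/(-812/179) = 0*(-179/812) = 0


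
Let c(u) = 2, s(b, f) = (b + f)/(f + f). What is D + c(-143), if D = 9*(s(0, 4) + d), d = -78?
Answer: -1391/2 ≈ -695.50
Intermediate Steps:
s(b, f) = (b + f)/(2*f) (s(b, f) = (b + f)/((2*f)) = (b + f)*(1/(2*f)) = (b + f)/(2*f))
D = -1395/2 (D = 9*((1/2)*(0 + 4)/4 - 78) = 9*((1/2)*(1/4)*4 - 78) = 9*(1/2 - 78) = 9*(-155/2) = -1395/2 ≈ -697.50)
D + c(-143) = -1395/2 + 2 = -1391/2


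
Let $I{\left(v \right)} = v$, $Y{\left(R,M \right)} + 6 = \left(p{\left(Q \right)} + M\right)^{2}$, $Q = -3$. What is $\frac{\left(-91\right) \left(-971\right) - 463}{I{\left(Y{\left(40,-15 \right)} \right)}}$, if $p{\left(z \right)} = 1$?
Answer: $\frac{43949}{95} \approx 462.62$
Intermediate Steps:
$Y{\left(R,M \right)} = -6 + \left(1 + M\right)^{2}$
$\frac{\left(-91\right) \left(-971\right) - 463}{I{\left(Y{\left(40,-15 \right)} \right)}} = \frac{\left(-91\right) \left(-971\right) - 463}{-6 + \left(1 - 15\right)^{2}} = \frac{88361 - 463}{-6 + \left(-14\right)^{2}} = \frac{87898}{-6 + 196} = \frac{87898}{190} = 87898 \cdot \frac{1}{190} = \frac{43949}{95}$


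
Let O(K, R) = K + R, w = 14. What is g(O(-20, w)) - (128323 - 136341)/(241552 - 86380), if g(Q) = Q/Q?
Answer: 81595/77586 ≈ 1.0517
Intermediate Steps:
g(Q) = 1
g(O(-20, w)) - (128323 - 136341)/(241552 - 86380) = 1 - (128323 - 136341)/(241552 - 86380) = 1 - (-8018)/155172 = 1 - 1*(-4009/77586) = 1 + 4009/77586 = 81595/77586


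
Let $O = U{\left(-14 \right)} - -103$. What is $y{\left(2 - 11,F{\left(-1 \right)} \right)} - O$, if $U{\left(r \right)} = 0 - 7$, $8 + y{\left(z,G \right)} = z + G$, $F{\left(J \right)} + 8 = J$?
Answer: $-122$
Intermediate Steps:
$F{\left(J \right)} = -8 + J$
$y{\left(z,G \right)} = -8 + G + z$ ($y{\left(z,G \right)} = -8 + \left(z + G\right) = -8 + \left(G + z\right) = -8 + G + z$)
$U{\left(r \right)} = -7$ ($U{\left(r \right)} = 0 - 7 = -7$)
$O = 96$ ($O = -7 - -103 = -7 + 103 = 96$)
$y{\left(2 - 11,F{\left(-1 \right)} \right)} - O = \left(-8 - 9 + \left(2 - 11\right)\right) - 96 = \left(-8 - 9 - 9\right) - 96 = -26 - 96 = -122$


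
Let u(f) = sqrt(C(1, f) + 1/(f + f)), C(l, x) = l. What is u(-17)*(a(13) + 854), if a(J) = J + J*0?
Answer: 51*sqrt(1122)/2 ≈ 854.16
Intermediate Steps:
a(J) = J (a(J) = J + 0 = J)
u(f) = sqrt(1 + 1/(2*f)) (u(f) = sqrt(1 + 1/(f + f)) = sqrt(1 + 1/(2*f)))
u(-17)*(a(13) + 854) = (sqrt(4 + 2/(-17))/2)*(13 + 854) = (sqrt(4 + 2*(-1/17))/2)*867 = (sqrt(4 - 2/17)/2)*867 = (sqrt(66/17)/2)*867 = ((sqrt(1122)/17)/2)*867 = (sqrt(1122)/34)*867 = 51*sqrt(1122)/2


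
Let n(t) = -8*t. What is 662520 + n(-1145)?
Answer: 671680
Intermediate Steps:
662520 + n(-1145) = 662520 - 8*(-1145) = 662520 + 9160 = 671680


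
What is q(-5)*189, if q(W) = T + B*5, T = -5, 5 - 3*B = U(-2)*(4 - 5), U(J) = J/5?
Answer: 504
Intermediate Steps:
U(J) = J/5 (U(J) = J*(⅕) = J/5)
B = 23/15 (B = 5/3 - (⅕)*(-2)*(4 - 5)/3 = 5/3 - (-2)*(-1)/15 = 5/3 - ⅓*⅖ = 5/3 - 2/15 = 23/15 ≈ 1.5333)
q(W) = 8/3 (q(W) = -5 + (23/15)*5 = -5 + 23/3 = 8/3)
q(-5)*189 = (8/3)*189 = 504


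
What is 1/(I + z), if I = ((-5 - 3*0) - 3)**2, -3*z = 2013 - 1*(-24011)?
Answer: -3/25832 ≈ -0.00011613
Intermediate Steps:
z = -26024/3 (z = -(2013 - 1*(-24011))/3 = -(2013 + 24011)/3 = -1/3*26024 = -26024/3 ≈ -8674.7)
I = 64 (I = ((-5 + 0) - 3)**2 = (-5 - 3)**2 = (-8)**2 = 64)
1/(I + z) = 1/(64 - 26024/3) = 1/(-25832/3) = -3/25832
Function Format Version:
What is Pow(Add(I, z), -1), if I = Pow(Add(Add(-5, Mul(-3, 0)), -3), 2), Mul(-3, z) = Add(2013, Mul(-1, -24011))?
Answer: Rational(-3, 25832) ≈ -0.00011613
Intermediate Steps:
z = Rational(-26024, 3) (z = Mul(Rational(-1, 3), Add(2013, Mul(-1, -24011))) = Mul(Rational(-1, 3), Add(2013, 24011)) = Mul(Rational(-1, 3), 26024) = Rational(-26024, 3) ≈ -8674.7)
I = 64 (I = Pow(Add(Add(-5, 0), -3), 2) = Pow(Add(-5, -3), 2) = Pow(-8, 2) = 64)
Pow(Add(I, z), -1) = Pow(Add(64, Rational(-26024, 3)), -1) = Pow(Rational(-25832, 3), -1) = Rational(-3, 25832)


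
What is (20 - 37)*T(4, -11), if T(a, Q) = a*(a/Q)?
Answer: 272/11 ≈ 24.727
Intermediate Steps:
T(a, Q) = a²/Q
(20 - 37)*T(4, -11) = (20 - 37)*(4²/(-11)) = -(-17)*16/11 = -17*(-16/11) = 272/11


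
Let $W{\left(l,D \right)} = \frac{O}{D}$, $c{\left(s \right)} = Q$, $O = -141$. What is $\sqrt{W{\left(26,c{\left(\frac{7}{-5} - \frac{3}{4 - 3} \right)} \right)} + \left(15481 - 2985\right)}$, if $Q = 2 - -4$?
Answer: $\frac{\sqrt{49890}}{2} \approx 111.68$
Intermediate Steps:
$Q = 6$ ($Q = 2 + 4 = 6$)
$c{\left(s \right)} = 6$
$W{\left(l,D \right)} = - \frac{141}{D}$
$\sqrt{W{\left(26,c{\left(\frac{7}{-5} - \frac{3}{4 - 3} \right)} \right)} + \left(15481 - 2985\right)} = \sqrt{- \frac{141}{6} + \left(15481 - 2985\right)} = \sqrt{\left(-141\right) \frac{1}{6} + \left(15481 - 2985\right)} = \sqrt{- \frac{47}{2} + 12496} = \sqrt{\frac{24945}{2}} = \frac{\sqrt{49890}}{2}$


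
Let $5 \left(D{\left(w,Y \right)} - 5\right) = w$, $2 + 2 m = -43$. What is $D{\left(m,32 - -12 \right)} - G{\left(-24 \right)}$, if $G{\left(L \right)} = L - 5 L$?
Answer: $- \frac{191}{2} \approx -95.5$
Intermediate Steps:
$m = - \frac{45}{2}$ ($m = -1 + \frac{1}{2} \left(-43\right) = -1 - \frac{43}{2} = - \frac{45}{2} \approx -22.5$)
$D{\left(w,Y \right)} = 5 + \frac{w}{5}$
$G{\left(L \right)} = - 4 L$
$D{\left(m,32 - -12 \right)} - G{\left(-24 \right)} = \left(5 + \frac{1}{5} \left(- \frac{45}{2}\right)\right) - \left(-4\right) \left(-24\right) = \left(5 - \frac{9}{2}\right) - 96 = \frac{1}{2} - 96 = - \frac{191}{2}$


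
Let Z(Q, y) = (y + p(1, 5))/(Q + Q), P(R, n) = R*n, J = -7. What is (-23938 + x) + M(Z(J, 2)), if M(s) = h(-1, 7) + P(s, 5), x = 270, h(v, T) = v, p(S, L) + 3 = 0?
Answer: -331361/14 ≈ -23669.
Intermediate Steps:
p(S, L) = -3 (p(S, L) = -3 + 0 = -3)
Z(Q, y) = (-3 + y)/(2*Q) (Z(Q, y) = (y - 3)/(Q + Q) = (-3 + y)/((2*Q)) = (-3 + y)*(1/(2*Q)) = (-3 + y)/(2*Q))
M(s) = -1 + 5*s (M(s) = -1 + s*5 = -1 + 5*s)
(-23938 + x) + M(Z(J, 2)) = (-23938 + 270) + (-1 + 5*((½)*(-3 + 2)/(-7))) = -23668 + (-1 + 5*((½)*(-⅐)*(-1))) = -23668 + (-1 + 5*(1/14)) = -23668 + (-1 + 5/14) = -23668 - 9/14 = -331361/14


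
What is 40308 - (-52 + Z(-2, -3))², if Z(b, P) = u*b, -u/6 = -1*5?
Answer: 27764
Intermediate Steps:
u = 30 (u = -(-6)*5 = -6*(-5) = 30)
Z(b, P) = 30*b
40308 - (-52 + Z(-2, -3))² = 40308 - (-52 + 30*(-2))² = 40308 - (-52 - 60)² = 40308 - 1*(-112)² = 40308 - 1*12544 = 40308 - 12544 = 27764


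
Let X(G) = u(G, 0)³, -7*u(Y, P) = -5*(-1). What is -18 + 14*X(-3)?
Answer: -1132/49 ≈ -23.102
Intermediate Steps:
u(Y, P) = -5/7 (u(Y, P) = -(-5)*(-1)/7 = -⅐*5 = -5/7)
X(G) = -125/343 (X(G) = (-5/7)³ = -125/343)
-18 + 14*X(-3) = -18 + 14*(-125/343) = -18 - 250/49 = -1132/49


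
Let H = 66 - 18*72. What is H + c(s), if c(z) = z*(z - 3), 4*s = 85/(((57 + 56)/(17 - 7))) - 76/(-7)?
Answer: -3060010833/2502724 ≈ -1222.7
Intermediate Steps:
s = 7269/1582 (s = (85/(((57 + 56)/(17 - 7))) - 76/(-7))/4 = (85/((113/10)) - 76*(-⅐))/4 = (85/((113*(⅒))) + 76/7)/4 = (85/(113/10) + 76/7)/4 = (85*(10/113) + 76/7)/4 = (850/113 + 76/7)/4 = (¼)*(14538/791) = 7269/1582 ≈ 4.5948)
c(z) = z*(-3 + z)
H = -1230 (H = 66 - 1296 = -1230)
H + c(s) = -1230 + 7269*(-3 + 7269/1582)/1582 = -1230 + (7269/1582)*(2523/1582) = -1230 + 18339687/2502724 = -3060010833/2502724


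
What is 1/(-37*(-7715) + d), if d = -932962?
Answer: -1/647507 ≈ -1.5444e-6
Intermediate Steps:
1/(-37*(-7715) + d) = 1/(-37*(-7715) - 932962) = 1/(285455 - 932962) = 1/(-647507) = -1/647507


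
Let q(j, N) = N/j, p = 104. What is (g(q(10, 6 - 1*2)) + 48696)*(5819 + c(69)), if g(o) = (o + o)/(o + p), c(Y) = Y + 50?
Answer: 75469949204/261 ≈ 2.8916e+8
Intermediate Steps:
c(Y) = 50 + Y
g(o) = 2*o/(104 + o) (g(o) = (o + o)/(o + 104) = (2*o)/(104 + o) = 2*o/(104 + o))
(g(q(10, 6 - 1*2)) + 48696)*(5819 + c(69)) = (2*((6 - 1*2)/10)/(104 + (6 - 1*2)/10) + 48696)*(5819 + (50 + 69)) = (2*((6 - 2)*(⅒))/(104 + (6 - 2)*(⅒)) + 48696)*(5819 + 119) = (2*(4*(⅒))/(104 + 4*(⅒)) + 48696)*5938 = (2*(⅖)/(104 + ⅖) + 48696)*5938 = (2*(⅖)/(522/5) + 48696)*5938 = (2*(⅖)*(5/522) + 48696)*5938 = (2/261 + 48696)*5938 = (12709658/261)*5938 = 75469949204/261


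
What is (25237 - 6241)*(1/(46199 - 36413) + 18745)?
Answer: 580766515786/1631 ≈ 3.5608e+8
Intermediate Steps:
(25237 - 6241)*(1/(46199 - 36413) + 18745) = 18996*(1/9786 + 18745) = 18996*(183438571/9786) = 580766515786/1631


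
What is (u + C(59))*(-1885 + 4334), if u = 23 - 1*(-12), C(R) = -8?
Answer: 66123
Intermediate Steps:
u = 35 (u = 23 + 12 = 35)
(u + C(59))*(-1885 + 4334) = (35 - 8)*(-1885 + 4334) = 27*2449 = 66123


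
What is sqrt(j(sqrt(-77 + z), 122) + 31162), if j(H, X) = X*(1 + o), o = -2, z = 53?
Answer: 8*sqrt(485) ≈ 176.18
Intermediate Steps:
j(H, X) = -X (j(H, X) = X*(1 - 2) = X*(-1) = -X)
sqrt(j(sqrt(-77 + z), 122) + 31162) = sqrt(-1*122 + 31162) = sqrt(-122 + 31162) = sqrt(31040) = 8*sqrt(485)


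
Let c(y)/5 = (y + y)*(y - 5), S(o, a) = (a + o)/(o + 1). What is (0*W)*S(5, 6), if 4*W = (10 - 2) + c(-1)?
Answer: 0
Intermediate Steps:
S(o, a) = (a + o)/(1 + o)
c(y) = 10*y*(-5 + y) (c(y) = 5*((y + y)*(y - 5)) = 5*((2*y)*(-5 + y)) = 5*(2*y*(-5 + y)) = 10*y*(-5 + y))
W = 17 (W = ((10 - 2) + 10*(-1)*(-5 - 1))/4 = (8 + 10*(-1)*(-6))/4 = (8 + 60)/4 = (¼)*68 = 17)
(0*W)*S(5, 6) = (0*17)*((6 + 5)/(1 + 5)) = 0*(11/6) = 0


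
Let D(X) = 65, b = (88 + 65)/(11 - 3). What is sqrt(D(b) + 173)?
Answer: sqrt(238) ≈ 15.427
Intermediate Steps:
b = 153/8 ≈ 19.125
sqrt(D(b) + 173) = sqrt(65 + 173) = sqrt(238)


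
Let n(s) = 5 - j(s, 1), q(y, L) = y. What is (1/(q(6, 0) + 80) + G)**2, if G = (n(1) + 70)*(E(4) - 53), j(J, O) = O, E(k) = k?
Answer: 97241067225/7396 ≈ 1.3148e+7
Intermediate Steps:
n(s) = 4 (n(s) = 5 - 1*1 = 5 - 1 = 4)
G = -3626 (G = (4 + 70)*(4 - 53) = 74*(-49) = -3626)
(1/(q(6, 0) + 80) + G)**2 = (1/(6 + 80) - 3626)**2 = (1/86 - 3626)**2 = (-311835/86)**2 = 97241067225/7396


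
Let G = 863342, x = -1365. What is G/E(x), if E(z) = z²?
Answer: 863342/1863225 ≈ 0.46336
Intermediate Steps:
G/E(x) = 863342/((-1365)²) = 863342/1863225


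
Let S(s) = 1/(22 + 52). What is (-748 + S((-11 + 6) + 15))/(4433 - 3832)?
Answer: -55351/44474 ≈ -1.2446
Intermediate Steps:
S(s) = 1/74
(-748 + S((-11 + 6) + 15))/(4433 - 3832) = (-748 + 1/74)/(4433 - 3832) = -55351/74/601 = -55351/74*1/601 = -55351/44474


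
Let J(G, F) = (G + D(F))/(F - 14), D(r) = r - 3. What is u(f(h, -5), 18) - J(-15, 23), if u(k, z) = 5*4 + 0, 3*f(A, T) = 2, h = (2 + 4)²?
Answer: 175/9 ≈ 19.444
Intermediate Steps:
h = 36 (h = 6² = 36)
f(A, T) = ⅔ (f(A, T) = (⅓)*2 = ⅔)
D(r) = -3 + r
J(G, F) = (-3 + F + G)/(-14 + F) (J(G, F) = (G + (-3 + F))/(F - 14) = (-3 + F + G)/(-14 + F))
u(k, z) = 20 (u(k, z) = 20 + 0 = 20)
u(f(h, -5), 18) - J(-15, 23) = 20 - (-3 + 23 - 15)/(-14 + 23) = 20 - 5/9 = 175/9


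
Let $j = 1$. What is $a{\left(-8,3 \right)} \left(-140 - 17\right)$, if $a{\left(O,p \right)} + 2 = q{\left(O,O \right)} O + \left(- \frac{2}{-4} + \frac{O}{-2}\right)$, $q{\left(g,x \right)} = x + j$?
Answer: $- \frac{18369}{2} \approx -9184.5$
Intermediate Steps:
$q{\left(g,x \right)} = 1 + x$ ($q{\left(g,x \right)} = x + 1 = 1 + x$)
$a{\left(O,p \right)} = - \frac{3}{2} - \frac{O}{2} + O \left(1 + O\right)$ ($a{\left(O,p \right)} = -2 + \left(\left(1 + O\right) O + \left(- \frac{2}{-4} + \frac{O}{-2}\right)\right) = -2 + \left(O \left(1 + O\right) + \left(\left(-2\right) \left(- \frac{1}{4}\right) + O \left(- \frac{1}{2}\right)\right)\right) = -2 - \left(- \frac{1}{2} + \frac{O}{2} - O \left(1 + O\right)\right) = -2 + \left(\frac{1}{2} - \frac{O}{2} + O \left(1 + O\right)\right) = - \frac{3}{2} - \frac{O}{2} + O \left(1 + O\right)$)
$a{\left(-8,3 \right)} \left(-140 - 17\right) = \left(- \frac{3}{2} + \left(-8\right)^{2} + \frac{1}{2} \left(-8\right)\right) \left(-140 - 17\right) = \left(- \frac{3}{2} + 64 - 4\right) \left(-157\right) = \frac{117}{2} \left(-157\right) = - \frac{18369}{2}$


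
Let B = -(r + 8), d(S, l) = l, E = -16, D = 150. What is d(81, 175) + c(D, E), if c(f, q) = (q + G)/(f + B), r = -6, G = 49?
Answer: 25933/148 ≈ 175.22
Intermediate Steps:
B = -2 (B = -(-6 + 8) = -1*2 = -2)
c(f, q) = (49 + q)/(-2 + f) (c(f, q) = (q + 49)/(f - 2) = (49 + q)/(-2 + f))
d(81, 175) + c(D, E) = 175 + (49 - 16)/(-2 + 150) = 175 + 33/148 = 25933/148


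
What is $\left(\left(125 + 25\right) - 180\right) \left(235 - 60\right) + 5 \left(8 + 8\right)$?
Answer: $-5170$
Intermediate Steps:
$\left(\left(125 + 25\right) - 180\right) \left(235 - 60\right) + 5 \left(8 + 8\right) = \left(150 - 180\right) 175 + 5 \cdot 16 = \left(-30\right) 175 + 80 = -5250 + 80 = -5170$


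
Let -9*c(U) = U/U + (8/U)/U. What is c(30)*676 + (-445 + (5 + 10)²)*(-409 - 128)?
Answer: 239080048/2025 ≈ 1.1806e+5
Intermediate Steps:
c(U) = -⅑ - 8/(9*U²) (c(U) = -(U/U + (8/U)/U)/9 = -(1 + 8/U²)/9 = -⅑ - 8/(9*U²))
c(30)*676 + (-445 + (5 + 10)²)*(-409 - 128) = ((⅑)*(-8 - 1*30²)/30²)*676 + (-445 + (5 + 10)²)*(-409 - 128) = ((⅑)*(1/900)*(-8 - 1*900))*676 + (-445 + 15²)*(-537) = ((⅑)*(1/900)*(-8 - 900))*676 + (-445 + 225)*(-537) = ((⅑)*(1/900)*(-908))*676 - 220*(-537) = -227/2025*676 + 118140 = -153452/2025 + 118140 = 239080048/2025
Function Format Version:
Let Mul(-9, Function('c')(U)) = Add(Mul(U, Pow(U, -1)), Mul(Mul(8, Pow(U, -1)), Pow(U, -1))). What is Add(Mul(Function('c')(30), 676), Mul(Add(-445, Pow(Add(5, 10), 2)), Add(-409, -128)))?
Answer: Rational(239080048, 2025) ≈ 1.1806e+5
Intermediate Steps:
Function('c')(U) = Add(Rational(-1, 9), Mul(Rational(-8, 9), Pow(U, -2))) (Function('c')(U) = Mul(Rational(-1, 9), Add(Mul(U, Pow(U, -1)), Mul(Mul(8, Pow(U, -1)), Pow(U, -1)))) = Mul(Rational(-1, 9), Add(1, Mul(8, Pow(U, -2)))) = Add(Rational(-1, 9), Mul(Rational(-8, 9), Pow(U, -2))))
Add(Mul(Function('c')(30), 676), Mul(Add(-445, Pow(Add(5, 10), 2)), Add(-409, -128))) = Add(Mul(Mul(Rational(1, 9), Pow(30, -2), Add(-8, Mul(-1, Pow(30, 2)))), 676), Mul(Add(-445, Pow(Add(5, 10), 2)), Add(-409, -128))) = Add(Mul(Mul(Rational(1, 9), Rational(1, 900), Add(-8, Mul(-1, 900))), 676), Mul(Add(-445, Pow(15, 2)), -537)) = Add(Mul(Mul(Rational(1, 9), Rational(1, 900), Add(-8, -900)), 676), Mul(Add(-445, 225), -537)) = Add(Mul(Mul(Rational(1, 9), Rational(1, 900), -908), 676), Mul(-220, -537)) = Add(Mul(Rational(-227, 2025), 676), 118140) = Add(Rational(-153452, 2025), 118140) = Rational(239080048, 2025)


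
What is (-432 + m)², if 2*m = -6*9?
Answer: 210681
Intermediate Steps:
m = -27 (m = (-6*9)/2 = (½)*(-54) = -27)
(-432 + m)² = (-432 - 27)² = (-459)² = 210681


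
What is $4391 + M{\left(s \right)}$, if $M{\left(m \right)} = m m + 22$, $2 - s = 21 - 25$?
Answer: $4449$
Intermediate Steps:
$s = 6$ ($s = 2 - \left(21 - 25\right) = 2 - -4 = 2 + 4 = 6$)
$M{\left(m \right)} = 22 + m^{2}$ ($M{\left(m \right)} = m^{2} + 22 = 22 + m^{2}$)
$4391 + M{\left(s \right)} = 4391 + \left(22 + 6^{2}\right) = 4391 + \left(22 + 36\right) = 4391 + 58 = 4449$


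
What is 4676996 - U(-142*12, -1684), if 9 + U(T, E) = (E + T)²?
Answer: -6801539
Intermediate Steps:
U(T, E) = -9 + (E + T)²
4676996 - U(-142*12, -1684) = 4676996 - (-9 + (-1684 - 142*12)²) = 4676996 - (-9 + (-1684 - 1*1704)²) = 4676996 - (-9 + (-1684 - 1704)²) = 4676996 - (-9 + (-3388)²) = 4676996 - (-9 + 11478544) = 4676996 - 1*11478535 = 4676996 - 11478535 = -6801539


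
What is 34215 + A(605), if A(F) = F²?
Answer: 400240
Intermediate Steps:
34215 + A(605) = 34215 + 605² = 34215 + 366025 = 400240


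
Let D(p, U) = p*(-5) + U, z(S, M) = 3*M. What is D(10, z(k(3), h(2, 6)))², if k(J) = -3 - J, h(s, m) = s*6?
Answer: 196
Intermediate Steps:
h(s, m) = 6*s
D(p, U) = U - 5*p (D(p, U) = -5*p + U = U - 5*p)
D(10, z(k(3), h(2, 6)))² = (3*(6*2) - 5*10)² = (3*12 - 50)² = (36 - 50)² = (-14)² = 196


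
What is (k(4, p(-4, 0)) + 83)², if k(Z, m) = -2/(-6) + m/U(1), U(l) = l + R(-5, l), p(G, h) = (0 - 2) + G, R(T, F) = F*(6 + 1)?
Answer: 982081/144 ≈ 6820.0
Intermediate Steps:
R(T, F) = 7*F (R(T, F) = F*7 = 7*F)
p(G, h) = -2 + G
U(l) = 8*l (U(l) = l + 7*l = 8*l)
k(Z, m) = ⅓ + m/8 (k(Z, m) = -2/(-6) + m/((8*1)) = -2*(-⅙) + m/8 = ⅓ + m*(⅛) = ⅓ + m/8)
(k(4, p(-4, 0)) + 83)² = ((⅓ + (-2 - 4)/8) + 83)² = ((⅓ + (⅛)*(-6)) + 83)² = ((⅓ - ¾) + 83)² = (-5/12 + 83)² = (991/12)² = 982081/144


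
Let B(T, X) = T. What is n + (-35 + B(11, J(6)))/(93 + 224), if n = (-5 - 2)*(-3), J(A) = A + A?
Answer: 6633/317 ≈ 20.924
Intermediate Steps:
J(A) = 2*A
n = 21 (n = -7*(-3) = 21)
n + (-35 + B(11, J(6)))/(93 + 224) = 21 + (-35 + 11)/(93 + 224) = 21 - 24/317 = 6633/317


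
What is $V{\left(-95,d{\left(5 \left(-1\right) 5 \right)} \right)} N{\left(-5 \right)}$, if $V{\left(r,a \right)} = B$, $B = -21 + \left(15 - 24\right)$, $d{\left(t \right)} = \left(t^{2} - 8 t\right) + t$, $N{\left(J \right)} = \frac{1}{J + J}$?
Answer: $3$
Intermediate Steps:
$N{\left(J \right)} = \frac{1}{2 J}$
$d{\left(t \right)} = t^{2} - 7 t$
$B = -30$ ($B = -21 + \left(15 - 24\right) = -21 - 9 = -30$)
$V{\left(r,a \right)} = -30$
$V{\left(-95,d{\left(5 \left(-1\right) 5 \right)} \right)} N{\left(-5 \right)} = - 30 \frac{1}{2 \left(-5\right)} = - 30 \cdot \frac{1}{2} \left(- \frac{1}{5}\right) = \left(-30\right) \left(- \frac{1}{10}\right) = 3$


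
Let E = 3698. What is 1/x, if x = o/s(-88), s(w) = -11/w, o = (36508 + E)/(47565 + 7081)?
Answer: 27323/160824 ≈ 0.16989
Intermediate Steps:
o = 20103/27323 (o = (36508 + 3698)/(47565 + 7081) = 40206/54646 = 40206*(1/54646) = 20103/27323 ≈ 0.73575)
x = 160824/27323 (x = 20103/(27323*((-11/(-88)))) = 20103/(27323*((-11*(-1/88)))) = 20103/(27323*(⅛)) = (20103/27323)*8 = 160824/27323 ≈ 5.8860)
1/x = 1/(160824/27323) = 27323/160824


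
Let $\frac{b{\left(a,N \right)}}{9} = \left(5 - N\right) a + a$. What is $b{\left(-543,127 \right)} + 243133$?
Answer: $834460$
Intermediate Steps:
$b{\left(a,N \right)} = 9 a + 9 a \left(5 - N\right)$ ($b{\left(a,N \right)} = 9 \left(\left(5 - N\right) a + a\right) = 9 \left(a \left(5 - N\right) + a\right) = 9 \left(a + a \left(5 - N\right)\right) = 9 a + 9 a \left(5 - N\right)$)
$b{\left(-543,127 \right)} + 243133 = 9 \left(-543\right) \left(6 - 127\right) + 243133 = 9 \left(-543\right) \left(-121\right) + 243133 = 591327 + 243133 = 834460$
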